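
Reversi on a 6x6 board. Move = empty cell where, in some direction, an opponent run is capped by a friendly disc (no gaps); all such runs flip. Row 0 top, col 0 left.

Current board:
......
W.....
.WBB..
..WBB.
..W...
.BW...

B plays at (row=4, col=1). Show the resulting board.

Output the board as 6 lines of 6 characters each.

Place B at (4,1); scan 8 dirs for brackets.
Dir NW: first cell '.' (not opp) -> no flip
Dir N: first cell '.' (not opp) -> no flip
Dir NE: opp run (3,2) capped by B -> flip
Dir W: first cell '.' (not opp) -> no flip
Dir E: opp run (4,2), next='.' -> no flip
Dir SW: first cell '.' (not opp) -> no flip
Dir S: first cell 'B' (not opp) -> no flip
Dir SE: opp run (5,2), next=edge -> no flip
All flips: (3,2)

Answer: ......
W.....
.WBB..
..BBB.
.BW...
.BW...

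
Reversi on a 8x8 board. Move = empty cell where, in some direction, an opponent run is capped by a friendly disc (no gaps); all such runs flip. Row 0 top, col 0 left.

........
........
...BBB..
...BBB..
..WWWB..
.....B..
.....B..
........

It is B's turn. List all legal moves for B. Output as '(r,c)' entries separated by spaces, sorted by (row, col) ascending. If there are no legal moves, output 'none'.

(3,1): no bracket -> illegal
(3,2): no bracket -> illegal
(4,1): flips 3 -> legal
(5,1): flips 1 -> legal
(5,2): flips 1 -> legal
(5,3): flips 2 -> legal
(5,4): flips 1 -> legal

Answer: (4,1) (5,1) (5,2) (5,3) (5,4)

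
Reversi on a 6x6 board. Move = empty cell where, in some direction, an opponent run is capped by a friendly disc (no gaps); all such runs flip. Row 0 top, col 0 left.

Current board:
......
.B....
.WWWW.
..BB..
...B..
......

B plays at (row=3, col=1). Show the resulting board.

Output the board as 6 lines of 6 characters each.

Answer: ......
.B....
.BWWW.
.BBB..
...B..
......

Derivation:
Place B at (3,1); scan 8 dirs for brackets.
Dir NW: first cell '.' (not opp) -> no flip
Dir N: opp run (2,1) capped by B -> flip
Dir NE: opp run (2,2), next='.' -> no flip
Dir W: first cell '.' (not opp) -> no flip
Dir E: first cell 'B' (not opp) -> no flip
Dir SW: first cell '.' (not opp) -> no flip
Dir S: first cell '.' (not opp) -> no flip
Dir SE: first cell '.' (not opp) -> no flip
All flips: (2,1)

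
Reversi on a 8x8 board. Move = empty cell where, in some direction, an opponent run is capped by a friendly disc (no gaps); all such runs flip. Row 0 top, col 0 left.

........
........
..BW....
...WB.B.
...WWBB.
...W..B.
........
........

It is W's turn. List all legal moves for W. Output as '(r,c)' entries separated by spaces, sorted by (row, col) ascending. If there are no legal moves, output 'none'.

Answer: (1,1) (2,1) (2,4) (2,5) (3,5) (4,7) (6,7)

Derivation:
(1,1): flips 1 -> legal
(1,2): no bracket -> illegal
(1,3): no bracket -> illegal
(2,1): flips 1 -> legal
(2,4): flips 1 -> legal
(2,5): flips 1 -> legal
(2,6): no bracket -> illegal
(2,7): no bracket -> illegal
(3,1): no bracket -> illegal
(3,2): no bracket -> illegal
(3,5): flips 1 -> legal
(3,7): no bracket -> illegal
(4,7): flips 2 -> legal
(5,4): no bracket -> illegal
(5,5): no bracket -> illegal
(5,7): no bracket -> illegal
(6,5): no bracket -> illegal
(6,6): no bracket -> illegal
(6,7): flips 3 -> legal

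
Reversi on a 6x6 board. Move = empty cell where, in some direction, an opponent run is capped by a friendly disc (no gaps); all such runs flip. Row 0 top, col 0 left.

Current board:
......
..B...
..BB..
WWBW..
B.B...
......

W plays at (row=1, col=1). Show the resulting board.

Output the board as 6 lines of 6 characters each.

Place W at (1,1); scan 8 dirs for brackets.
Dir NW: first cell '.' (not opp) -> no flip
Dir N: first cell '.' (not opp) -> no flip
Dir NE: first cell '.' (not opp) -> no flip
Dir W: first cell '.' (not opp) -> no flip
Dir E: opp run (1,2), next='.' -> no flip
Dir SW: first cell '.' (not opp) -> no flip
Dir S: first cell '.' (not opp) -> no flip
Dir SE: opp run (2,2) capped by W -> flip
All flips: (2,2)

Answer: ......
.WB...
..WB..
WWBW..
B.B...
......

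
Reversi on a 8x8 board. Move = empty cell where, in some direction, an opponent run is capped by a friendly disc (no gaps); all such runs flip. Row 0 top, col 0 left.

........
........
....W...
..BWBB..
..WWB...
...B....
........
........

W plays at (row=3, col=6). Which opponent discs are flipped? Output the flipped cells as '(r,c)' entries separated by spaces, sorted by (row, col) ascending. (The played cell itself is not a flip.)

Answer: (3,4) (3,5)

Derivation:
Dir NW: first cell '.' (not opp) -> no flip
Dir N: first cell '.' (not opp) -> no flip
Dir NE: first cell '.' (not opp) -> no flip
Dir W: opp run (3,5) (3,4) capped by W -> flip
Dir E: first cell '.' (not opp) -> no flip
Dir SW: first cell '.' (not opp) -> no flip
Dir S: first cell '.' (not opp) -> no flip
Dir SE: first cell '.' (not opp) -> no flip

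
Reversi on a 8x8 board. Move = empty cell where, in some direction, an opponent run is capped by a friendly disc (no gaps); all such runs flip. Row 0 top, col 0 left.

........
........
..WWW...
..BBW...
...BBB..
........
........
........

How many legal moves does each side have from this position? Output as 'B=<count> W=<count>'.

Answer: B=7 W=8

Derivation:
-- B to move --
(1,1): flips 1 -> legal
(1,2): flips 3 -> legal
(1,3): flips 1 -> legal
(1,4): flips 3 -> legal
(1,5): flips 1 -> legal
(2,1): no bracket -> illegal
(2,5): flips 1 -> legal
(3,1): no bracket -> illegal
(3,5): flips 1 -> legal
B mobility = 7
-- W to move --
(2,1): no bracket -> illegal
(3,1): flips 2 -> legal
(3,5): no bracket -> illegal
(3,6): no bracket -> illegal
(4,1): flips 1 -> legal
(4,2): flips 2 -> legal
(4,6): no bracket -> illegal
(5,2): flips 1 -> legal
(5,3): flips 2 -> legal
(5,4): flips 1 -> legal
(5,5): flips 2 -> legal
(5,6): flips 1 -> legal
W mobility = 8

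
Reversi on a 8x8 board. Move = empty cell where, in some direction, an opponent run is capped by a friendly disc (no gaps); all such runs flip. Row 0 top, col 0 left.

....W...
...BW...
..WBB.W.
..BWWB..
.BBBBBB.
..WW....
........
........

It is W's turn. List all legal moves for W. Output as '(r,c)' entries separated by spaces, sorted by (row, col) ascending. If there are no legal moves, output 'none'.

(0,2): no bracket -> illegal
(0,3): flips 2 -> legal
(1,2): flips 2 -> legal
(1,5): flips 1 -> legal
(2,1): no bracket -> illegal
(2,5): flips 2 -> legal
(3,0): flips 1 -> legal
(3,1): flips 2 -> legal
(3,6): flips 1 -> legal
(3,7): no bracket -> illegal
(4,0): no bracket -> illegal
(4,7): no bracket -> illegal
(5,0): flips 3 -> legal
(5,1): flips 1 -> legal
(5,4): flips 1 -> legal
(5,5): flips 1 -> legal
(5,6): flips 1 -> legal
(5,7): no bracket -> illegal

Answer: (0,3) (1,2) (1,5) (2,5) (3,0) (3,1) (3,6) (5,0) (5,1) (5,4) (5,5) (5,6)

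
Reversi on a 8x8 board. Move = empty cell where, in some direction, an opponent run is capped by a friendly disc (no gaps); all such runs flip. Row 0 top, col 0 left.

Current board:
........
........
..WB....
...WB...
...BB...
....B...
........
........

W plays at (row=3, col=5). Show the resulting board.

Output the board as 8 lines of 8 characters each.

Answer: ........
........
..WB....
...WWW..
...BB...
....B...
........
........

Derivation:
Place W at (3,5); scan 8 dirs for brackets.
Dir NW: first cell '.' (not opp) -> no flip
Dir N: first cell '.' (not opp) -> no flip
Dir NE: first cell '.' (not opp) -> no flip
Dir W: opp run (3,4) capped by W -> flip
Dir E: first cell '.' (not opp) -> no flip
Dir SW: opp run (4,4), next='.' -> no flip
Dir S: first cell '.' (not opp) -> no flip
Dir SE: first cell '.' (not opp) -> no flip
All flips: (3,4)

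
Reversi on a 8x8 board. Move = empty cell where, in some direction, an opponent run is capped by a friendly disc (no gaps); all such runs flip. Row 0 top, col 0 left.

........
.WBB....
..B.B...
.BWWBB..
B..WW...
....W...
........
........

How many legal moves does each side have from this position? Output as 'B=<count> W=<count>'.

-- B to move --
(0,0): flips 1 -> legal
(0,1): no bracket -> illegal
(0,2): no bracket -> illegal
(1,0): flips 1 -> legal
(2,0): no bracket -> illegal
(2,1): no bracket -> illegal
(2,3): no bracket -> illegal
(4,1): no bracket -> illegal
(4,2): flips 2 -> legal
(4,5): no bracket -> illegal
(5,2): flips 1 -> legal
(5,3): flips 1 -> legal
(5,5): flips 2 -> legal
(6,3): no bracket -> illegal
(6,4): flips 2 -> legal
(6,5): no bracket -> illegal
B mobility = 7
-- W to move --
(0,1): no bracket -> illegal
(0,2): flips 2 -> legal
(0,3): no bracket -> illegal
(0,4): no bracket -> illegal
(1,4): flips 4 -> legal
(1,5): flips 1 -> legal
(2,0): no bracket -> illegal
(2,1): no bracket -> illegal
(2,3): no bracket -> illegal
(2,5): flips 1 -> legal
(2,6): flips 1 -> legal
(3,0): flips 1 -> legal
(3,6): flips 2 -> legal
(4,1): no bracket -> illegal
(4,2): no bracket -> illegal
(4,5): no bracket -> illegal
(4,6): no bracket -> illegal
(5,0): no bracket -> illegal
(5,1): no bracket -> illegal
W mobility = 7

Answer: B=7 W=7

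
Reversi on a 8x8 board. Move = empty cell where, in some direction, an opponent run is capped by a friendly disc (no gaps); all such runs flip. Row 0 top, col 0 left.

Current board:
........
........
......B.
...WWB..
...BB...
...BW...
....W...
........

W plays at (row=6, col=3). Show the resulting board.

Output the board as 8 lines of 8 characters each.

Answer: ........
........
......B.
...WWB..
...WB...
...WW...
...WW...
........

Derivation:
Place W at (6,3); scan 8 dirs for brackets.
Dir NW: first cell '.' (not opp) -> no flip
Dir N: opp run (5,3) (4,3) capped by W -> flip
Dir NE: first cell 'W' (not opp) -> no flip
Dir W: first cell '.' (not opp) -> no flip
Dir E: first cell 'W' (not opp) -> no flip
Dir SW: first cell '.' (not opp) -> no flip
Dir S: first cell '.' (not opp) -> no flip
Dir SE: first cell '.' (not opp) -> no flip
All flips: (4,3) (5,3)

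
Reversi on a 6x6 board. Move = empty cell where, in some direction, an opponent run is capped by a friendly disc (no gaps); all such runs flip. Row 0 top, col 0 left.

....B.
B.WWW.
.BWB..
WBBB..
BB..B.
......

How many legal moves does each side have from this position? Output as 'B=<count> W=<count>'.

-- B to move --
(0,1): flips 1 -> legal
(0,2): flips 2 -> legal
(0,3): flips 2 -> legal
(0,5): flips 1 -> legal
(1,1): flips 1 -> legal
(1,5): no bracket -> illegal
(2,0): flips 1 -> legal
(2,4): flips 1 -> legal
(2,5): no bracket -> illegal
B mobility = 7
-- W to move --
(0,0): no bracket -> illegal
(0,1): no bracket -> illegal
(0,3): no bracket -> illegal
(0,5): no bracket -> illegal
(1,1): no bracket -> illegal
(1,5): no bracket -> illegal
(2,0): flips 1 -> legal
(2,4): flips 1 -> legal
(3,4): flips 4 -> legal
(3,5): no bracket -> illegal
(4,2): flips 1 -> legal
(4,3): flips 2 -> legal
(4,5): no bracket -> illegal
(5,0): flips 4 -> legal
(5,1): no bracket -> illegal
(5,2): flips 1 -> legal
(5,3): no bracket -> illegal
(5,4): no bracket -> illegal
(5,5): flips 2 -> legal
W mobility = 8

Answer: B=7 W=8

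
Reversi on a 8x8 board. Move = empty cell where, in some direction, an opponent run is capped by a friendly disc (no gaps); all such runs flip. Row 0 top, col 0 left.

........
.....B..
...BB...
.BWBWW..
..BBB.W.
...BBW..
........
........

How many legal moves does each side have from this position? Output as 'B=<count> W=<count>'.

-- B to move --
(2,1): flips 1 -> legal
(2,2): flips 1 -> legal
(2,5): flips 1 -> legal
(2,6): flips 1 -> legal
(3,6): flips 2 -> legal
(3,7): no bracket -> illegal
(4,1): flips 1 -> legal
(4,5): flips 1 -> legal
(4,7): no bracket -> illegal
(5,6): flips 1 -> legal
(5,7): flips 2 -> legal
(6,4): no bracket -> illegal
(6,5): no bracket -> illegal
(6,6): flips 1 -> legal
B mobility = 10
-- W to move --
(0,4): no bracket -> illegal
(0,5): no bracket -> illegal
(0,6): no bracket -> illegal
(1,2): flips 1 -> legal
(1,3): flips 1 -> legal
(1,4): flips 2 -> legal
(1,6): no bracket -> illegal
(2,0): no bracket -> illegal
(2,1): no bracket -> illegal
(2,2): flips 2 -> legal
(2,5): no bracket -> illegal
(2,6): no bracket -> illegal
(3,0): flips 1 -> legal
(4,0): no bracket -> illegal
(4,1): no bracket -> illegal
(4,5): no bracket -> illegal
(5,1): no bracket -> illegal
(5,2): flips 4 -> legal
(6,2): flips 2 -> legal
(6,3): no bracket -> illegal
(6,4): flips 2 -> legal
(6,5): flips 2 -> legal
W mobility = 9

Answer: B=10 W=9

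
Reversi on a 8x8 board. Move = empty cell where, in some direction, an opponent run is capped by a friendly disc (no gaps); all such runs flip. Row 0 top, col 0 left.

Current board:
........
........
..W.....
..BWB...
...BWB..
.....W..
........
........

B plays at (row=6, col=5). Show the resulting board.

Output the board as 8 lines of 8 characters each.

Place B at (6,5); scan 8 dirs for brackets.
Dir NW: first cell '.' (not opp) -> no flip
Dir N: opp run (5,5) capped by B -> flip
Dir NE: first cell '.' (not opp) -> no flip
Dir W: first cell '.' (not opp) -> no flip
Dir E: first cell '.' (not opp) -> no flip
Dir SW: first cell '.' (not opp) -> no flip
Dir S: first cell '.' (not opp) -> no flip
Dir SE: first cell '.' (not opp) -> no flip
All flips: (5,5)

Answer: ........
........
..W.....
..BWB...
...BWB..
.....B..
.....B..
........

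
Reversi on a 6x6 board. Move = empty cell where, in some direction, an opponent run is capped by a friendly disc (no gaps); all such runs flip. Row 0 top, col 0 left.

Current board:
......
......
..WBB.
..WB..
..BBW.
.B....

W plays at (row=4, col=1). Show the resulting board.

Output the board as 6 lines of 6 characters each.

Answer: ......
......
..WBB.
..WB..
.WWWW.
.B....

Derivation:
Place W at (4,1); scan 8 dirs for brackets.
Dir NW: first cell '.' (not opp) -> no flip
Dir N: first cell '.' (not opp) -> no flip
Dir NE: first cell 'W' (not opp) -> no flip
Dir W: first cell '.' (not opp) -> no flip
Dir E: opp run (4,2) (4,3) capped by W -> flip
Dir SW: first cell '.' (not opp) -> no flip
Dir S: opp run (5,1), next=edge -> no flip
Dir SE: first cell '.' (not opp) -> no flip
All flips: (4,2) (4,3)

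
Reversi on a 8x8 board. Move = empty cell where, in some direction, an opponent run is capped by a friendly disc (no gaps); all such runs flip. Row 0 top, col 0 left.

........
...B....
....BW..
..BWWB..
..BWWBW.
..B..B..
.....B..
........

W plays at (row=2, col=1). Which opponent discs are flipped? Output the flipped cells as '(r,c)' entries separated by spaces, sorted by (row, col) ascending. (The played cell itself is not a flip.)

Dir NW: first cell '.' (not opp) -> no flip
Dir N: first cell '.' (not opp) -> no flip
Dir NE: first cell '.' (not opp) -> no flip
Dir W: first cell '.' (not opp) -> no flip
Dir E: first cell '.' (not opp) -> no flip
Dir SW: first cell '.' (not opp) -> no flip
Dir S: first cell '.' (not opp) -> no flip
Dir SE: opp run (3,2) capped by W -> flip

Answer: (3,2)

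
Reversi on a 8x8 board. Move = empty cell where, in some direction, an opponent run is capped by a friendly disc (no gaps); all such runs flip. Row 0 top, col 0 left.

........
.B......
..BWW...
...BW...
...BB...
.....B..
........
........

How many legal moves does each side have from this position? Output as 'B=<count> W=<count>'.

-- B to move --
(1,2): no bracket -> illegal
(1,3): flips 1 -> legal
(1,4): flips 2 -> legal
(1,5): flips 1 -> legal
(2,5): flips 3 -> legal
(3,2): no bracket -> illegal
(3,5): flips 1 -> legal
(4,5): no bracket -> illegal
B mobility = 5
-- W to move --
(0,0): no bracket -> illegal
(0,1): no bracket -> illegal
(0,2): no bracket -> illegal
(1,0): no bracket -> illegal
(1,2): no bracket -> illegal
(1,3): no bracket -> illegal
(2,0): no bracket -> illegal
(2,1): flips 1 -> legal
(3,1): no bracket -> illegal
(3,2): flips 1 -> legal
(3,5): no bracket -> illegal
(4,2): flips 1 -> legal
(4,5): no bracket -> illegal
(4,6): no bracket -> illegal
(5,2): flips 1 -> legal
(5,3): flips 2 -> legal
(5,4): flips 1 -> legal
(5,6): no bracket -> illegal
(6,4): no bracket -> illegal
(6,5): no bracket -> illegal
(6,6): no bracket -> illegal
W mobility = 6

Answer: B=5 W=6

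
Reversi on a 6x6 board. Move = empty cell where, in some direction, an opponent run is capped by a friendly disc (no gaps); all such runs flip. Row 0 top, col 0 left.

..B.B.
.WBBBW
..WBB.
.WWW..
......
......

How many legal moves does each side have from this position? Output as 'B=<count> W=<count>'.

Answer: B=7 W=3

Derivation:
-- B to move --
(0,0): no bracket -> illegal
(0,1): no bracket -> illegal
(0,5): no bracket -> illegal
(1,0): flips 1 -> legal
(2,0): flips 1 -> legal
(2,1): flips 1 -> legal
(2,5): no bracket -> illegal
(3,0): no bracket -> illegal
(3,4): no bracket -> illegal
(4,0): flips 2 -> legal
(4,1): flips 1 -> legal
(4,2): flips 3 -> legal
(4,3): flips 1 -> legal
(4,4): no bracket -> illegal
B mobility = 7
-- W to move --
(0,1): no bracket -> illegal
(0,3): flips 2 -> legal
(0,5): flips 2 -> legal
(2,1): no bracket -> illegal
(2,5): flips 2 -> legal
(3,4): no bracket -> illegal
(3,5): no bracket -> illegal
W mobility = 3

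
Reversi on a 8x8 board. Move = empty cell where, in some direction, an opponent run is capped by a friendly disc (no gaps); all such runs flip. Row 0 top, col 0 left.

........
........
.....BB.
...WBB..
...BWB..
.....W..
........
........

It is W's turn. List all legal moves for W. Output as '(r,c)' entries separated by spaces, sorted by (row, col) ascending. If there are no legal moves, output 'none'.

(1,4): no bracket -> illegal
(1,5): flips 3 -> legal
(1,6): no bracket -> illegal
(1,7): flips 2 -> legal
(2,3): no bracket -> illegal
(2,4): flips 1 -> legal
(2,7): no bracket -> illegal
(3,2): no bracket -> illegal
(3,6): flips 2 -> legal
(3,7): no bracket -> illegal
(4,2): flips 1 -> legal
(4,6): flips 1 -> legal
(5,2): no bracket -> illegal
(5,3): flips 1 -> legal
(5,4): no bracket -> illegal
(5,6): no bracket -> illegal

Answer: (1,5) (1,7) (2,4) (3,6) (4,2) (4,6) (5,3)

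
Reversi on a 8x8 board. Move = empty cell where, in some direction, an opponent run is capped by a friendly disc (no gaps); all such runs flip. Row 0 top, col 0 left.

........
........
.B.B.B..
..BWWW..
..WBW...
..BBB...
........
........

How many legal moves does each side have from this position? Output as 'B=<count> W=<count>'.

Answer: B=6 W=10

Derivation:
-- B to move --
(2,2): no bracket -> illegal
(2,4): flips 2 -> legal
(2,6): flips 2 -> legal
(3,1): flips 1 -> legal
(3,6): flips 3 -> legal
(4,1): flips 1 -> legal
(4,5): flips 3 -> legal
(4,6): no bracket -> illegal
(5,1): no bracket -> illegal
(5,5): no bracket -> illegal
B mobility = 6
-- W to move --
(1,0): no bracket -> illegal
(1,1): no bracket -> illegal
(1,2): flips 1 -> legal
(1,3): flips 1 -> legal
(1,4): no bracket -> illegal
(1,5): flips 1 -> legal
(1,6): flips 1 -> legal
(2,0): no bracket -> illegal
(2,2): flips 1 -> legal
(2,4): no bracket -> illegal
(2,6): no bracket -> illegal
(3,0): no bracket -> illegal
(3,1): flips 1 -> legal
(3,6): no bracket -> illegal
(4,1): no bracket -> illegal
(4,5): no bracket -> illegal
(5,1): no bracket -> illegal
(5,5): no bracket -> illegal
(6,1): flips 2 -> legal
(6,2): flips 2 -> legal
(6,3): flips 2 -> legal
(6,4): flips 2 -> legal
(6,5): no bracket -> illegal
W mobility = 10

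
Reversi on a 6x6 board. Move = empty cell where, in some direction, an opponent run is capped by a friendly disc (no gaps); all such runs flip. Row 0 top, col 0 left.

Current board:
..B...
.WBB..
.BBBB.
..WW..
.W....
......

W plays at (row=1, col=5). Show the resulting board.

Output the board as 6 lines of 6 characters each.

Place W at (1,5); scan 8 dirs for brackets.
Dir NW: first cell '.' (not opp) -> no flip
Dir N: first cell '.' (not opp) -> no flip
Dir NE: edge -> no flip
Dir W: first cell '.' (not opp) -> no flip
Dir E: edge -> no flip
Dir SW: opp run (2,4) capped by W -> flip
Dir S: first cell '.' (not opp) -> no flip
Dir SE: edge -> no flip
All flips: (2,4)

Answer: ..B...
.WBB.W
.BBBW.
..WW..
.W....
......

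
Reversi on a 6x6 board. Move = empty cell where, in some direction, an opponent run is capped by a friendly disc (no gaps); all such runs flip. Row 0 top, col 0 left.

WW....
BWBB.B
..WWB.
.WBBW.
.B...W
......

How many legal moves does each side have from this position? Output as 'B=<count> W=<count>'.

-- B to move --
(0,2): no bracket -> illegal
(1,4): flips 1 -> legal
(2,0): no bracket -> illegal
(2,1): flips 3 -> legal
(2,5): no bracket -> illegal
(3,0): flips 1 -> legal
(3,5): flips 1 -> legal
(4,0): flips 2 -> legal
(4,2): no bracket -> illegal
(4,3): no bracket -> illegal
(4,4): flips 1 -> legal
(5,4): no bracket -> illegal
(5,5): no bracket -> illegal
B mobility = 6
-- W to move --
(0,2): flips 1 -> legal
(0,3): flips 1 -> legal
(0,4): flips 1 -> legal
(0,5): no bracket -> illegal
(1,4): flips 3 -> legal
(2,0): flips 1 -> legal
(2,1): no bracket -> illegal
(2,5): flips 1 -> legal
(3,0): no bracket -> illegal
(3,5): no bracket -> illegal
(4,0): no bracket -> illegal
(4,2): flips 1 -> legal
(4,3): flips 1 -> legal
(4,4): flips 1 -> legal
(5,0): flips 2 -> legal
(5,1): flips 1 -> legal
(5,2): no bracket -> illegal
W mobility = 11

Answer: B=6 W=11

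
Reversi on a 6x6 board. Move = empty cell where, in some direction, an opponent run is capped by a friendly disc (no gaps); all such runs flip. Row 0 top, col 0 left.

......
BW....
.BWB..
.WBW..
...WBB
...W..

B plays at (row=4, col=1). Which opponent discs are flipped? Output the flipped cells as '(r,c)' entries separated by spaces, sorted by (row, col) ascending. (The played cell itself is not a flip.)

Answer: (3,1)

Derivation:
Dir NW: first cell '.' (not opp) -> no flip
Dir N: opp run (3,1) capped by B -> flip
Dir NE: first cell 'B' (not opp) -> no flip
Dir W: first cell '.' (not opp) -> no flip
Dir E: first cell '.' (not opp) -> no flip
Dir SW: first cell '.' (not opp) -> no flip
Dir S: first cell '.' (not opp) -> no flip
Dir SE: first cell '.' (not opp) -> no flip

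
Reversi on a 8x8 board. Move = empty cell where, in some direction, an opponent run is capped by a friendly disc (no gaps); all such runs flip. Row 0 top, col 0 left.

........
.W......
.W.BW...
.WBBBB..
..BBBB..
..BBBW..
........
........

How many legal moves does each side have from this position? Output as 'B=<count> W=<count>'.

-- B to move --
(0,0): no bracket -> illegal
(0,1): no bracket -> illegal
(0,2): no bracket -> illegal
(1,0): flips 1 -> legal
(1,2): no bracket -> illegal
(1,3): flips 1 -> legal
(1,4): flips 1 -> legal
(1,5): flips 1 -> legal
(2,0): flips 1 -> legal
(2,2): no bracket -> illegal
(2,5): flips 1 -> legal
(3,0): flips 1 -> legal
(4,0): no bracket -> illegal
(4,1): no bracket -> illegal
(4,6): no bracket -> illegal
(5,6): flips 1 -> legal
(6,4): no bracket -> illegal
(6,5): flips 1 -> legal
(6,6): flips 1 -> legal
B mobility = 10
-- W to move --
(1,2): no bracket -> illegal
(1,3): no bracket -> illegal
(1,4): no bracket -> illegal
(2,2): flips 3 -> legal
(2,5): flips 2 -> legal
(2,6): no bracket -> illegal
(3,6): flips 4 -> legal
(4,1): no bracket -> illegal
(4,6): flips 1 -> legal
(5,1): flips 5 -> legal
(5,6): no bracket -> illegal
(6,1): no bracket -> illegal
(6,2): no bracket -> illegal
(6,3): no bracket -> illegal
(6,4): flips 5 -> legal
(6,5): flips 3 -> legal
W mobility = 7

Answer: B=10 W=7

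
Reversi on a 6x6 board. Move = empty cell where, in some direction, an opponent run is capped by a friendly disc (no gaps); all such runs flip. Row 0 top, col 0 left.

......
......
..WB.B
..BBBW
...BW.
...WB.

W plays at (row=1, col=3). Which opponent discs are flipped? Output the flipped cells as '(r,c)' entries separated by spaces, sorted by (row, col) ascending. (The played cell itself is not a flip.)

Dir NW: first cell '.' (not opp) -> no flip
Dir N: first cell '.' (not opp) -> no flip
Dir NE: first cell '.' (not opp) -> no flip
Dir W: first cell '.' (not opp) -> no flip
Dir E: first cell '.' (not opp) -> no flip
Dir SW: first cell 'W' (not opp) -> no flip
Dir S: opp run (2,3) (3,3) (4,3) capped by W -> flip
Dir SE: first cell '.' (not opp) -> no flip

Answer: (2,3) (3,3) (4,3)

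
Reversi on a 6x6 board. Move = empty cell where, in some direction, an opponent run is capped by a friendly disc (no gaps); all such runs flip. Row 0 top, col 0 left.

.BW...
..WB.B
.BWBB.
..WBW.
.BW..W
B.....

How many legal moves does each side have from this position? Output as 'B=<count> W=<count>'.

-- B to move --
(0,3): flips 2 -> legal
(1,1): flips 2 -> legal
(2,5): no bracket -> illegal
(3,1): flips 2 -> legal
(3,5): flips 1 -> legal
(4,3): flips 2 -> legal
(4,4): flips 1 -> legal
(5,1): flips 1 -> legal
(5,2): no bracket -> illegal
(5,3): no bracket -> illegal
(5,4): no bracket -> illegal
(5,5): no bracket -> illegal
B mobility = 7
-- W to move --
(0,0): flips 1 -> legal
(0,3): no bracket -> illegal
(0,4): flips 1 -> legal
(0,5): no bracket -> illegal
(1,0): flips 1 -> legal
(1,1): no bracket -> illegal
(1,4): flips 3 -> legal
(2,0): flips 1 -> legal
(2,5): flips 2 -> legal
(3,0): flips 1 -> legal
(3,1): no bracket -> illegal
(3,5): flips 2 -> legal
(4,0): flips 1 -> legal
(4,3): no bracket -> illegal
(4,4): flips 1 -> legal
(5,1): no bracket -> illegal
(5,2): no bracket -> illegal
W mobility = 10

Answer: B=7 W=10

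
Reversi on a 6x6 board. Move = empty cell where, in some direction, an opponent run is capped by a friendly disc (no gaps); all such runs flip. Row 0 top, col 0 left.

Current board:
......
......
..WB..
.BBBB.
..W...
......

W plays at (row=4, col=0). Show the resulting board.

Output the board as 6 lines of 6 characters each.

Answer: ......
......
..WB..
.WBBB.
W.W...
......

Derivation:
Place W at (4,0); scan 8 dirs for brackets.
Dir NW: edge -> no flip
Dir N: first cell '.' (not opp) -> no flip
Dir NE: opp run (3,1) capped by W -> flip
Dir W: edge -> no flip
Dir E: first cell '.' (not opp) -> no flip
Dir SW: edge -> no flip
Dir S: first cell '.' (not opp) -> no flip
Dir SE: first cell '.' (not opp) -> no flip
All flips: (3,1)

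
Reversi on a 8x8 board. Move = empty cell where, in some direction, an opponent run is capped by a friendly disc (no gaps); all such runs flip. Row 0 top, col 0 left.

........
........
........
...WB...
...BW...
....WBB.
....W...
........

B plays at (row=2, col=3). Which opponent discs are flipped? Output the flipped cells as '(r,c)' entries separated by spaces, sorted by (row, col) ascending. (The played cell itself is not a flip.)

Dir NW: first cell '.' (not opp) -> no flip
Dir N: first cell '.' (not opp) -> no flip
Dir NE: first cell '.' (not opp) -> no flip
Dir W: first cell '.' (not opp) -> no flip
Dir E: first cell '.' (not opp) -> no flip
Dir SW: first cell '.' (not opp) -> no flip
Dir S: opp run (3,3) capped by B -> flip
Dir SE: first cell 'B' (not opp) -> no flip

Answer: (3,3)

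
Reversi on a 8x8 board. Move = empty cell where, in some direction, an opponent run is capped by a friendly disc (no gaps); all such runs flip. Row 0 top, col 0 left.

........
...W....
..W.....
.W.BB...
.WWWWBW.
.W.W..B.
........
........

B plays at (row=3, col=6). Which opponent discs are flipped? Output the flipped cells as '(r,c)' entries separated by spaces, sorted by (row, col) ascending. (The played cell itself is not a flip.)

Dir NW: first cell '.' (not opp) -> no flip
Dir N: first cell '.' (not opp) -> no flip
Dir NE: first cell '.' (not opp) -> no flip
Dir W: first cell '.' (not opp) -> no flip
Dir E: first cell '.' (not opp) -> no flip
Dir SW: first cell 'B' (not opp) -> no flip
Dir S: opp run (4,6) capped by B -> flip
Dir SE: first cell '.' (not opp) -> no flip

Answer: (4,6)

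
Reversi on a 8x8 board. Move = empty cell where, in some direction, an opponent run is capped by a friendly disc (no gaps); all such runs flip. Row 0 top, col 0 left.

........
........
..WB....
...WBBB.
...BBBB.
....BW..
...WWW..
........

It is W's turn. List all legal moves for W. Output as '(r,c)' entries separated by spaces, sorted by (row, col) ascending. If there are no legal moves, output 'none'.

(1,2): no bracket -> illegal
(1,3): flips 1 -> legal
(1,4): no bracket -> illegal
(2,4): flips 4 -> legal
(2,5): flips 2 -> legal
(2,6): no bracket -> illegal
(2,7): flips 3 -> legal
(3,2): flips 2 -> legal
(3,7): flips 4 -> legal
(4,2): no bracket -> illegal
(4,7): no bracket -> illegal
(5,2): no bracket -> illegal
(5,3): flips 2 -> legal
(5,6): no bracket -> illegal
(5,7): no bracket -> illegal

Answer: (1,3) (2,4) (2,5) (2,7) (3,2) (3,7) (5,3)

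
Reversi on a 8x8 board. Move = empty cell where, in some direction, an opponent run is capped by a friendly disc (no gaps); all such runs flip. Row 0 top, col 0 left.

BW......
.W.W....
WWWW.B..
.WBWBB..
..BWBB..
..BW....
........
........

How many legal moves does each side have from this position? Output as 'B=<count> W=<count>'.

Answer: B=9 W=10

Derivation:
-- B to move --
(0,2): flips 1 -> legal
(0,3): no bracket -> illegal
(0,4): no bracket -> illegal
(1,0): flips 1 -> legal
(1,2): flips 2 -> legal
(1,4): flips 1 -> legal
(2,4): flips 1 -> legal
(3,0): flips 1 -> legal
(4,0): no bracket -> illegal
(4,1): no bracket -> illegal
(5,4): flips 2 -> legal
(6,2): flips 1 -> legal
(6,3): no bracket -> illegal
(6,4): flips 1 -> legal
B mobility = 9
-- W to move --
(1,0): no bracket -> illegal
(1,4): no bracket -> illegal
(1,5): no bracket -> illegal
(1,6): flips 2 -> legal
(2,4): no bracket -> illegal
(2,6): flips 2 -> legal
(3,6): flips 2 -> legal
(4,1): flips 2 -> legal
(4,6): flips 2 -> legal
(5,1): flips 2 -> legal
(5,4): no bracket -> illegal
(5,5): flips 1 -> legal
(5,6): flips 2 -> legal
(6,1): flips 1 -> legal
(6,2): flips 3 -> legal
(6,3): no bracket -> illegal
W mobility = 10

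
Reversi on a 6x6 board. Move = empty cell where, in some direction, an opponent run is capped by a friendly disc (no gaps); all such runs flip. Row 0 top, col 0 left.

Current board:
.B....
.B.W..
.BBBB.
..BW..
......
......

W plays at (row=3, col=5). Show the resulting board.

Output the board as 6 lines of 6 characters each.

Answer: .B....
.B.W..
.BBBW.
..BW.W
......
......

Derivation:
Place W at (3,5); scan 8 dirs for brackets.
Dir NW: opp run (2,4) capped by W -> flip
Dir N: first cell '.' (not opp) -> no flip
Dir NE: edge -> no flip
Dir W: first cell '.' (not opp) -> no flip
Dir E: edge -> no flip
Dir SW: first cell '.' (not opp) -> no flip
Dir S: first cell '.' (not opp) -> no flip
Dir SE: edge -> no flip
All flips: (2,4)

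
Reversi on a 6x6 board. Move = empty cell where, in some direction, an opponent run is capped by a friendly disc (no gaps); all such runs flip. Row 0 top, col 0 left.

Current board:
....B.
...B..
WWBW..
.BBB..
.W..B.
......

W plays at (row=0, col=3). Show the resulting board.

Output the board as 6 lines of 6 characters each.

Place W at (0,3); scan 8 dirs for brackets.
Dir NW: edge -> no flip
Dir N: edge -> no flip
Dir NE: edge -> no flip
Dir W: first cell '.' (not opp) -> no flip
Dir E: opp run (0,4), next='.' -> no flip
Dir SW: first cell '.' (not opp) -> no flip
Dir S: opp run (1,3) capped by W -> flip
Dir SE: first cell '.' (not opp) -> no flip
All flips: (1,3)

Answer: ...WB.
...W..
WWBW..
.BBB..
.W..B.
......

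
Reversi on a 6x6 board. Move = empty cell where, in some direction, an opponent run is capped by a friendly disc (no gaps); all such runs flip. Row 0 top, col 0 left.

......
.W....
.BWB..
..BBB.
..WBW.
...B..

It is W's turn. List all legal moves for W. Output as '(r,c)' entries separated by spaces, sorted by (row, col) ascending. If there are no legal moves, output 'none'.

Answer: (2,0) (2,4) (3,1)

Derivation:
(1,0): no bracket -> illegal
(1,2): no bracket -> illegal
(1,3): no bracket -> illegal
(1,4): no bracket -> illegal
(2,0): flips 1 -> legal
(2,4): flips 3 -> legal
(2,5): no bracket -> illegal
(3,0): no bracket -> illegal
(3,1): flips 1 -> legal
(3,5): no bracket -> illegal
(4,1): no bracket -> illegal
(4,5): no bracket -> illegal
(5,2): no bracket -> illegal
(5,4): no bracket -> illegal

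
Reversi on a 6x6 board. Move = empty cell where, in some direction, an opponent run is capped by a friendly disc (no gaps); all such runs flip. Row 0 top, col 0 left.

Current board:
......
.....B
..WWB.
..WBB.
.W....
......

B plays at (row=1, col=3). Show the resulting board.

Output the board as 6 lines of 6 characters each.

Place B at (1,3); scan 8 dirs for brackets.
Dir NW: first cell '.' (not opp) -> no flip
Dir N: first cell '.' (not opp) -> no flip
Dir NE: first cell '.' (not opp) -> no flip
Dir W: first cell '.' (not opp) -> no flip
Dir E: first cell '.' (not opp) -> no flip
Dir SW: opp run (2,2), next='.' -> no flip
Dir S: opp run (2,3) capped by B -> flip
Dir SE: first cell 'B' (not opp) -> no flip
All flips: (2,3)

Answer: ......
...B.B
..WBB.
..WBB.
.W....
......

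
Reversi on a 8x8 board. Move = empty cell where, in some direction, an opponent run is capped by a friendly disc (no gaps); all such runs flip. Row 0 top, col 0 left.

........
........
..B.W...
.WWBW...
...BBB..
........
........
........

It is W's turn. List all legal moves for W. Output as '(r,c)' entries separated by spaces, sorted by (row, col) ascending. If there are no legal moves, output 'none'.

(1,1): no bracket -> illegal
(1,2): flips 1 -> legal
(1,3): flips 1 -> legal
(2,1): no bracket -> illegal
(2,3): no bracket -> illegal
(3,5): no bracket -> illegal
(3,6): no bracket -> illegal
(4,2): flips 1 -> legal
(4,6): no bracket -> illegal
(5,2): flips 1 -> legal
(5,3): no bracket -> illegal
(5,4): flips 2 -> legal
(5,5): no bracket -> illegal
(5,6): flips 1 -> legal

Answer: (1,2) (1,3) (4,2) (5,2) (5,4) (5,6)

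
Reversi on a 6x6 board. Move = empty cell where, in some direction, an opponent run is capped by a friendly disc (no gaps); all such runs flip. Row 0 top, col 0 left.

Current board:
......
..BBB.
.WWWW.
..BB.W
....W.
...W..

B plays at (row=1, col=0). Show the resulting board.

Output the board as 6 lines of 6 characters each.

Answer: ......
B.BBB.
.BWWW.
..BB.W
....W.
...W..

Derivation:
Place B at (1,0); scan 8 dirs for brackets.
Dir NW: edge -> no flip
Dir N: first cell '.' (not opp) -> no flip
Dir NE: first cell '.' (not opp) -> no flip
Dir W: edge -> no flip
Dir E: first cell '.' (not opp) -> no flip
Dir SW: edge -> no flip
Dir S: first cell '.' (not opp) -> no flip
Dir SE: opp run (2,1) capped by B -> flip
All flips: (2,1)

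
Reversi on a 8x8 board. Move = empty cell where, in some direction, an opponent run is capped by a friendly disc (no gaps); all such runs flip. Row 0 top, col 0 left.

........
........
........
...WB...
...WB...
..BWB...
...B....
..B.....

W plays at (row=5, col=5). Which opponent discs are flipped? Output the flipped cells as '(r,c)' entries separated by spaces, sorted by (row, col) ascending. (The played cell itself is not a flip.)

Dir NW: opp run (4,4) capped by W -> flip
Dir N: first cell '.' (not opp) -> no flip
Dir NE: first cell '.' (not opp) -> no flip
Dir W: opp run (5,4) capped by W -> flip
Dir E: first cell '.' (not opp) -> no flip
Dir SW: first cell '.' (not opp) -> no flip
Dir S: first cell '.' (not opp) -> no flip
Dir SE: first cell '.' (not opp) -> no flip

Answer: (4,4) (5,4)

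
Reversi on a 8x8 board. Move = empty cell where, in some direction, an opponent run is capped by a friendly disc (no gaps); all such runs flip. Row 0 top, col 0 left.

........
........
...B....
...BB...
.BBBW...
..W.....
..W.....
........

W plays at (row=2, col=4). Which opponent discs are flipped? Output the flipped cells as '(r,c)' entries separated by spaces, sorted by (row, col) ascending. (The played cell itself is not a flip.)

Answer: (3,4)

Derivation:
Dir NW: first cell '.' (not opp) -> no flip
Dir N: first cell '.' (not opp) -> no flip
Dir NE: first cell '.' (not opp) -> no flip
Dir W: opp run (2,3), next='.' -> no flip
Dir E: first cell '.' (not opp) -> no flip
Dir SW: opp run (3,3) (4,2), next='.' -> no flip
Dir S: opp run (3,4) capped by W -> flip
Dir SE: first cell '.' (not opp) -> no flip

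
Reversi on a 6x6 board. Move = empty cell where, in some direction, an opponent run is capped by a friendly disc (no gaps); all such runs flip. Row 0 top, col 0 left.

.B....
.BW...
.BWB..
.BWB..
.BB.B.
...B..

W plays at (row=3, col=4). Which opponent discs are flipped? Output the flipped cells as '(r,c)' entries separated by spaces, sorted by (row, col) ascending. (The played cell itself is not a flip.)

Dir NW: opp run (2,3) capped by W -> flip
Dir N: first cell '.' (not opp) -> no flip
Dir NE: first cell '.' (not opp) -> no flip
Dir W: opp run (3,3) capped by W -> flip
Dir E: first cell '.' (not opp) -> no flip
Dir SW: first cell '.' (not opp) -> no flip
Dir S: opp run (4,4), next='.' -> no flip
Dir SE: first cell '.' (not opp) -> no flip

Answer: (2,3) (3,3)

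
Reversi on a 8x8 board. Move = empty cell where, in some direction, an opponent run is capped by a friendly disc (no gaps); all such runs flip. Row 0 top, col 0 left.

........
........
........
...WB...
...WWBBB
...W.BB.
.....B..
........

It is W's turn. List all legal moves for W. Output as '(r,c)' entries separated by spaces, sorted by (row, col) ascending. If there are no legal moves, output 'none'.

Answer: (2,4) (2,5) (3,5) (6,6)

Derivation:
(2,3): no bracket -> illegal
(2,4): flips 1 -> legal
(2,5): flips 1 -> legal
(3,5): flips 1 -> legal
(3,6): no bracket -> illegal
(3,7): no bracket -> illegal
(5,4): no bracket -> illegal
(5,7): no bracket -> illegal
(6,4): no bracket -> illegal
(6,6): flips 1 -> legal
(6,7): no bracket -> illegal
(7,4): no bracket -> illegal
(7,5): no bracket -> illegal
(7,6): no bracket -> illegal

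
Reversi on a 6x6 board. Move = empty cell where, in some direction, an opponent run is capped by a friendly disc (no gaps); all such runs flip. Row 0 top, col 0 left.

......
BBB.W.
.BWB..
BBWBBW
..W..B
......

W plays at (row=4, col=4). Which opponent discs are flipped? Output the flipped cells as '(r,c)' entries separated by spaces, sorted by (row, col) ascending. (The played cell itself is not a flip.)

Dir NW: opp run (3,3) capped by W -> flip
Dir N: opp run (3,4), next='.' -> no flip
Dir NE: first cell 'W' (not opp) -> no flip
Dir W: first cell '.' (not opp) -> no flip
Dir E: opp run (4,5), next=edge -> no flip
Dir SW: first cell '.' (not opp) -> no flip
Dir S: first cell '.' (not opp) -> no flip
Dir SE: first cell '.' (not opp) -> no flip

Answer: (3,3)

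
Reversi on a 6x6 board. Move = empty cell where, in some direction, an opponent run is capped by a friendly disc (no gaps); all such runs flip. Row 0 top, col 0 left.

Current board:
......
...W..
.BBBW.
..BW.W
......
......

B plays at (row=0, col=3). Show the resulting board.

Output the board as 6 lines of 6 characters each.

Answer: ...B..
...B..
.BBBW.
..BW.W
......
......

Derivation:
Place B at (0,3); scan 8 dirs for brackets.
Dir NW: edge -> no flip
Dir N: edge -> no flip
Dir NE: edge -> no flip
Dir W: first cell '.' (not opp) -> no flip
Dir E: first cell '.' (not opp) -> no flip
Dir SW: first cell '.' (not opp) -> no flip
Dir S: opp run (1,3) capped by B -> flip
Dir SE: first cell '.' (not opp) -> no flip
All flips: (1,3)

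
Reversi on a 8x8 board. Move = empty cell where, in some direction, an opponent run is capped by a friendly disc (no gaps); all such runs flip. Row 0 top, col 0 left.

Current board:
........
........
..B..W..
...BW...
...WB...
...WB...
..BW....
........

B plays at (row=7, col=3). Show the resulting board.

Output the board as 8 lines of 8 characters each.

Place B at (7,3); scan 8 dirs for brackets.
Dir NW: first cell 'B' (not opp) -> no flip
Dir N: opp run (6,3) (5,3) (4,3) capped by B -> flip
Dir NE: first cell '.' (not opp) -> no flip
Dir W: first cell '.' (not opp) -> no flip
Dir E: first cell '.' (not opp) -> no flip
Dir SW: edge -> no flip
Dir S: edge -> no flip
Dir SE: edge -> no flip
All flips: (4,3) (5,3) (6,3)

Answer: ........
........
..B..W..
...BW...
...BB...
...BB...
..BB....
...B....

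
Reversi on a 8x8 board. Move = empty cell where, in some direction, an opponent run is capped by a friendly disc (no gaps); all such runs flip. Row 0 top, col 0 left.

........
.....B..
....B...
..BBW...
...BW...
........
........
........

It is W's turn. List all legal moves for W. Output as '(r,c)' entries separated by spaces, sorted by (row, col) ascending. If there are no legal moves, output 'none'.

(0,4): no bracket -> illegal
(0,5): no bracket -> illegal
(0,6): no bracket -> illegal
(1,3): no bracket -> illegal
(1,4): flips 1 -> legal
(1,6): no bracket -> illegal
(2,1): no bracket -> illegal
(2,2): flips 1 -> legal
(2,3): no bracket -> illegal
(2,5): no bracket -> illegal
(2,6): no bracket -> illegal
(3,1): flips 2 -> legal
(3,5): no bracket -> illegal
(4,1): no bracket -> illegal
(4,2): flips 1 -> legal
(5,2): flips 1 -> legal
(5,3): no bracket -> illegal
(5,4): no bracket -> illegal

Answer: (1,4) (2,2) (3,1) (4,2) (5,2)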